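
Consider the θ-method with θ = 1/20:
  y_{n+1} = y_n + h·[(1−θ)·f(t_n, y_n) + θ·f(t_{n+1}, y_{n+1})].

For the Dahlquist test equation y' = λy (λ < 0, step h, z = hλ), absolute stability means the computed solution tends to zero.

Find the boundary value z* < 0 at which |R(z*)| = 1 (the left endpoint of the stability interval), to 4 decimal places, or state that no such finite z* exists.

left endpoint -2.2222.

Test eqn y'=λy, z=hλ:
  y_{n+1} = y_n + z·[19/20·y_n + 1/20·y_{n+1}] ⇒ (1 − 1/20z)y_{n+1} = (1 + 19/20z)y_n
  so R(z) = (1 + 19/20z)/(1 − 1/20z).

Need |R(x)|<1, x<0.
x=-0.46: |R|=0.5503
R=−1: 1+19/20x = −1+1/20x ⇒ -9/10x=2 ⇒ x=2/(-9/10)=-2.2222
Confirm numerically:
  x=-1.775: |R|=0.63031 <1
  x=-1.672: |R|=0.54300 <1
  x=-1.105: |R|=0.04715 <1
  x=-0.943: |R|=0.09946 <1
  x=-2.795: |R|=1.45229 >1
  x=-2.780: |R|=1.44074 >1
  x=-2.397: |R|=1.14047 >1
Interval (-2.2222, 0).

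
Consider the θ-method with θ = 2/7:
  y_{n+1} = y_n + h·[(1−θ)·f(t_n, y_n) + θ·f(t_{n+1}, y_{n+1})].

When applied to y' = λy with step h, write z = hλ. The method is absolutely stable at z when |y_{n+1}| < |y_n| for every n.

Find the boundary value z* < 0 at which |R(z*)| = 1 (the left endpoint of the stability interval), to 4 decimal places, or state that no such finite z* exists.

left endpoint -4.6667.

On y'=λy, z=hλ:
  y_{n+1} = y_n + z·[5/7·y_n + 2/7·y_{n+1}] ⇒ (1 − 2/7z)y_{n+1} = (1 + 5/7z)y_n
  ⇒ R(z) = (1 + 5/7z)/(1 − 2/7z).

Solve |R(x)|<1 on ℝ⁻.
x=-0.89: |R|=0.2904
R=−1: 1+5/7x = −1+2/7x ⇒ -3/7x=2 ⇒ x=2/(-3/7)=-4.6667
Confirm numerically:
  x=-4.300: |R|=0.92949 <1
  x=-3.690: |R|=0.79624 <1
  x=-2.851: |R|=0.57117 <1
  x=-2.155: |R|=0.33378 <1
  x=-5.009: |R|=1.06035 >1
  x=-4.902: |R|=1.04201 >1
  x=-4.812: |R|=1.02623 >1
Interval (-4.6667, 0).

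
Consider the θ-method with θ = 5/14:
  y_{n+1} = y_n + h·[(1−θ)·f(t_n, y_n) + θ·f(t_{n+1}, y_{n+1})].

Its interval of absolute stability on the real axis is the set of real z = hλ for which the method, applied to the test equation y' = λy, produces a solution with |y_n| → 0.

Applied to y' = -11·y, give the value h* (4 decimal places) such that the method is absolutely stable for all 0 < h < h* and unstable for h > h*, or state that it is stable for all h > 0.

(-7.0000,0); λ=-11 ⇒ h* = (7)/11 = 0.6364.

Set f=λy, z=hλ:
  y_{n+1} = y_n + z·[9/14·y_n + 5/14·y_{n+1}] ⇒ (1 − 5/14z)y_{n+1} = (1 + 9/14z)y_n
  so R(z) = (1 + 9/14z)/(1 − 5/14z).

Need |R(x)|<1, x<0.
x=-0.84: |R|=0.3538
R=−1: 1+9/14x = −1+5/14x ⇒ -2/7x=2 ⇒ x=2/(-2/7)=-7.0000
Confirm numerically:
  x=-5.785: |R|=0.88678 <1
  x=-4.334: |R|=0.70104 <1
  x=-3.838: |R|=0.61892 <1
  x=-7.452: |R|=1.03527 >1
  x=-7.419: |R|=1.03280 >1
  x=-7.051: |R|=1.00414 >1
Interval (-7.0000, 0).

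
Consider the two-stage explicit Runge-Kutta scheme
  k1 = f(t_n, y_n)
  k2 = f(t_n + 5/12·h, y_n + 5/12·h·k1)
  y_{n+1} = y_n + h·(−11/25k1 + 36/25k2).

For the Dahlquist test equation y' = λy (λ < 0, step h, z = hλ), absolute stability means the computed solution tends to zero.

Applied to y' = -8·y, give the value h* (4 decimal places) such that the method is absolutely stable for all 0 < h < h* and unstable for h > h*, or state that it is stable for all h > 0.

Test eqn y'=λy, z=hλ:
  k1=λy_n ⇒ h·k1=z·y_n;  k2=λ(1+5/12z)y_n ⇒ h·k2=z(1+5/12z)y_n
  y_{n+1}/y_n = 1 − 11/25z + 36/25z(1+5/12z) = 1 + z + 3/5z²
  R(z) = 1 + z + 3/5z².

Find x<0 with |R(x)|<1.
x=-0.39: |R|=0.7013
R=1: x+3/5x²=0 ⇒ x=−5/3=-1.6667; min R=1−1/(4·3/5)=0.5833>−1
Confirm numerically:
  x=-1.313: |R|=0.72138 <1
  x=-0.859: |R|=0.58373 <1
  x=-0.759: |R|=0.58665 <1
  x=-2.208: |R|=1.71716 >1
  x=-1.929: |R|=1.30362 >1
  x=-1.689: |R|=1.02263 >1
So |R|<1 on (-1.6667, 0).

(-1.6667,0); λ=-8 ⇒ h* = (5/3)/8 = 0.2083.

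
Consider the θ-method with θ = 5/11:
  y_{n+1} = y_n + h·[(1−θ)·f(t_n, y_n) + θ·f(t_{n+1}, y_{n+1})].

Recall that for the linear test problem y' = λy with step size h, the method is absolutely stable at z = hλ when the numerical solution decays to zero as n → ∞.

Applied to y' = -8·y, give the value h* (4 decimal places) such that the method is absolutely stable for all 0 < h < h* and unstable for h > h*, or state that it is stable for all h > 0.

On y'=λy, z=hλ:
  y_{n+1} = y_n + z·[6/11·y_n + 5/11·y_{n+1}] ⇒ (1 − 5/11z)y_{n+1} = (1 + 6/11z)y_n
  so R(z) = (1 + 6/11z)/(1 − 5/11z).

Need |R(x)|<1, x<0.
x=-0.52: |R|=0.5794
R=−1: 1+6/11x = −1+5/11x ⇒ -1/11x=2 ⇒ x=2/(-1/11)=-22.0000
Confirm numerically:
  x=-18.226: |R|=0.96305 <1
  x=-11.673: |R|=0.85112 <1
  x=-10.816: |R|=0.82815 <1
  x=-22.584: |R|=1.00471 >1
  x=-22.252: |R|=1.00206 >1
  x=-22.209: |R|=1.00171 >1
Interval (-22.0000, 0).

(-22.0000,0); λ=-8 ⇒ h* = (22)/8 = 2.7500.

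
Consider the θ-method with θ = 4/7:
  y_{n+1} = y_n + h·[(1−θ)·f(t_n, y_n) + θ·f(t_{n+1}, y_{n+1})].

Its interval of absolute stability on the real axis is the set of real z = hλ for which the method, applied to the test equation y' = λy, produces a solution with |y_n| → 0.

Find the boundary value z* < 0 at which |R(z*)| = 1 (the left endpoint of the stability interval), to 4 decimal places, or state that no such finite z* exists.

On y'=λy, z=hλ:
  y_{n+1} = y_n + z·[3/7·y_n + 4/7·y_{n+1}] ⇒ (1 − 4/7z)y_{n+1} = (1 + 3/7z)y_n
  Hence R(z) = (1 + 3/7z)/(1 − 4/7z).

Boundary: |R(x)|=1, x<0.
x=-0.65: |R|=0.5260
x=-2: |R|=0.0667
x=-10: |R|=0.4894
x=-100: |R|=0.7199
θ=4/7≥1/2 ⇒ |1+3/7x|<|1−4/7x| ∀x<0 ⇒ interval (−∞,0).

unbounded; (−∞, 0).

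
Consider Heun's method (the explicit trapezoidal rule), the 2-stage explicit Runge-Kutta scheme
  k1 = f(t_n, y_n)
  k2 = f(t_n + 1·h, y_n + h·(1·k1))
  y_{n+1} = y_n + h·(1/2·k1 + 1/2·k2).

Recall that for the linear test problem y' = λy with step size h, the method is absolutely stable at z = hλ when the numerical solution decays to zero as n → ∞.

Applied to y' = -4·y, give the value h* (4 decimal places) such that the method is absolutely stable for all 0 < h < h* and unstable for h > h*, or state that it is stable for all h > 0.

Test eqn y'=λy, z=hλ:
  order 2, 2-stage ⇒ R(z)=1+z+z^2/2
  (e.g. R(-0.77)=0.52645, |R|=0.52645)

Find x<0 with |R(x)|<1.
x=-0.77: |R|=0.5264
|R(-1.2)|=0.5200 |R(-1.01)|=0.5000 |R(-0.75)|=0.5312
Bisect:
  x_lo=-2.4352 |R|=1.5299  x_hi=-0.3448 |R|=0.7147
  mid=-1.38996 |R|=0.57603 →hi
  mid=-1.91257 |R|=0.91639 →hi
  mid=-2.17387 |R|=1.18898 →lo
  mid=-2.04322 |R|=1.04415 →lo
  mid=-1.97789 |R|=0.97814 →hi
  mid=-2.01055 |R|=1.01061 →lo
  mid=-1.99422 |R|=0.99424 →hi
  mid=-2.00239 |R|=1.00239 →lo
  ...
  [-2.00009,-1.99996] ⇒ x*=-2.0000
So |R|<1 on (-2.0000, 0).

(-2.0000,0); λ=-4 ⇒ h* = 0.5000.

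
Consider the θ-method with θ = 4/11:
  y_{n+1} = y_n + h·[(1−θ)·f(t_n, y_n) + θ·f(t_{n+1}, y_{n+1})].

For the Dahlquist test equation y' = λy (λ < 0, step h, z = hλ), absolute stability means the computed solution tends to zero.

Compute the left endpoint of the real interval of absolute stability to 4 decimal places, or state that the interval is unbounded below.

left endpoint -7.3333.

On y'=λy, z=hλ:
  y_{n+1} = y_n + z·[7/11·y_n + 4/11·y_{n+1}] ⇒ (1 − 4/11z)y_{n+1} = (1 + 7/11z)y_n
  so R(z) = (1 + 7/11z)/(1 − 4/11z).

Boundary: |R(x)|=1, x<0.
x=-1.4: |R|=0.0723
R=−1: 1+7/11x = −1+4/11x ⇒ -3/11x=2 ⇒ x=2/(-3/11)=-7.3333
Confirm numerically:
  x=-6.089: |R|=0.89442 <1
  x=-3.607: |R|=0.56037 <1
  x=-3.000: |R|=0.43478 <1
  x=-7.899: |R|=1.03984 >1
  x=-7.538: |R|=1.01492 >1
So |R|<1 on (-7.3333, 0).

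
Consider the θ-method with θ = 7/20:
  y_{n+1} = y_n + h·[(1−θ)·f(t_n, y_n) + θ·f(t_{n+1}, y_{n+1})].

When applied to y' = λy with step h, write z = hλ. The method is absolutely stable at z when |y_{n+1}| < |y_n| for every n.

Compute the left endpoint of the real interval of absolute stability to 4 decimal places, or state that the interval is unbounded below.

z* = -6.6667.

On y'=λy, z=hλ:
  y_{n+1} = y_n + z·[13/20·y_n + 7/20·y_{n+1}] ⇒ (1 − 7/20z)y_{n+1} = (1 + 13/20z)y_n
  R(z) = (1 + 13/20z)/(1 − 7/20z).

Find x<0 with |R(x)|<1.
x=-0.5: |R|=0.5745
R=−1: 1+13/20x = −1+7/20x ⇒ -3/10x=2 ⇒ x=2/(-3/10)=-6.6667
Confirm numerically:
  x=-5.146: |R|=0.83714 <1
  x=-3.790: |R|=0.62906 <1
  x=-3.569: |R|=0.58682 <1
  x=-3.160: |R|=0.50047 <1
  x=-7.142: |R|=1.04075 >1
  x=-6.764: |R|=1.00867 >1
  x=-6.703: |R|=1.00326 >1
Interval (-6.6667, 0).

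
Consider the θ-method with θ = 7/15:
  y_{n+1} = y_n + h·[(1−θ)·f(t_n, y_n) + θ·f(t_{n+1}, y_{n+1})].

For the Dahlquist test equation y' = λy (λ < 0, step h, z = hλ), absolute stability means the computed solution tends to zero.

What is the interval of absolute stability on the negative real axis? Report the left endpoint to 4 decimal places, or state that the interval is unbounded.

Set f=λy, z=hλ:
  y_{n+1} = y_n + z·[8/15·y_n + 7/15·y_{n+1}] ⇒ (1 − 7/15z)y_{n+1} = (1 + 8/15z)y_n
  Hence R(z) = (1 + 8/15z)/(1 − 7/15z).

Solve |R(x)|<1 on ℝ⁻.
x=-1.62: |R|=0.0774
R=−1: 1+8/15x = −1+7/15x ⇒ -1/15x=2 ⇒ x=2/(-1/15)=-30.0000
Confirm numerically:
  x=-27.972: |R|=0.99038 <1
  x=-24.032: |R|=0.96743 <1
  x=-18.209: |R|=0.91723 <1
  x=-30.426: |R|=1.00187 >1
  x=-30.384: |R|=1.00169 >1
Interval (-30.0000, 0).

z∈(-30.0000,0).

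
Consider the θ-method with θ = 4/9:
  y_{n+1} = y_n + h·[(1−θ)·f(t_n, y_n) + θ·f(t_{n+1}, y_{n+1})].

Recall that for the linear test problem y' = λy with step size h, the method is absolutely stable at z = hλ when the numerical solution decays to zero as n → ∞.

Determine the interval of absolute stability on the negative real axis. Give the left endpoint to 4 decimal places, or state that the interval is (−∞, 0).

z∈(-18.0000,0).

Set f=λy, z=hλ:
  y_{n+1} = y_n + z·[5/9·y_n + 4/9·y_{n+1}] ⇒ (1 − 4/9z)y_{n+1} = (1 + 5/9z)y_n
  R(z) = (1 + 5/9z)/(1 − 4/9z).

Find x<0 with |R(x)|<1.
x=-1.59: |R|=0.0684
R=−1: 1+5/9x = −1+4/9x ⇒ -1/9x=2 ⇒ x=2/(-1/9)=-18.0000
Confirm numerically:
  x=-16.195: |R|=0.97554 <1
  x=-11.364: |R|=0.87814 <1
  x=-7.777: |R|=0.74511 <1
  x=-18.530: |R|=1.00638 >1
  x=-18.426: |R|=1.00515 >1
Interval (-18.0000, 0).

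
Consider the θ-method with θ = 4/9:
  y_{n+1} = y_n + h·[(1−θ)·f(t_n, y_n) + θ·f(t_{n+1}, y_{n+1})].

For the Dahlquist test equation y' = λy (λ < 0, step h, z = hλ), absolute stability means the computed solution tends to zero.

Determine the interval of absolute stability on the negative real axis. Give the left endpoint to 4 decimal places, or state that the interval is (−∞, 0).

(-18.0000, 0).

On y'=λy, z=hλ:
  y_{n+1} = y_n + z·[5/9·y_n + 4/9·y_{n+1}] ⇒ (1 − 4/9z)y_{n+1} = (1 + 5/9z)y_n
  so R(z) = (1 + 5/9z)/(1 − 4/9z).

Boundary: |R(x)|=1, x<0.
x=-1.48: |R|=0.1072
R=−1: 1+5/9x = −1+4/9x ⇒ -1/9x=2 ⇒ x=2/(-1/9)=-18.0000
Confirm numerically:
  x=-14.502: |R|=0.94780 <1
  x=-9.451: |R|=0.81734 <1
  x=-7.427: |R|=0.72685 <1
  x=-18.516: |R|=1.00621 >1
  x=-18.250: |R|=1.00305 >1
Interval (-18.0000, 0).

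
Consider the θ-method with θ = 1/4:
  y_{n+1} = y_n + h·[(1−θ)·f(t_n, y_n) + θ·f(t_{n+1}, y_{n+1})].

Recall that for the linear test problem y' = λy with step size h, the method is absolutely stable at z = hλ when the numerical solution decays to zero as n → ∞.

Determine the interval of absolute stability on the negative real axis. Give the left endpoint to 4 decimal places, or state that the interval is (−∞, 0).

On y'=λy, z=hλ:
  y_{n+1} = y_n + z·[3/4·y_n + 1/4·y_{n+1}] ⇒ (1 − 1/4z)y_{n+1} = (1 + 3/4z)y_n
  ⇒ R(z) = (1 + 3/4z)/(1 − 1/4z).

Find x<0 with |R(x)|<1.
x=-1.49: |R|=0.0856
R=−1: 1+3/4x = −1+1/4x ⇒ -1/2x=2 ⇒ x=2/(-1/2)=-4.0000
Confirm numerically:
  x=-3.082: |R|=0.74075 <1
  x=-2.929: |R|=0.69086 <1
  x=-1.630: |R|=0.15808 <1
  x=-4.095: |R|=1.02347 >1
  x=-4.090: |R|=1.02225 >1
Interval (-4.0000, 0).

z∈(-4.0000,0).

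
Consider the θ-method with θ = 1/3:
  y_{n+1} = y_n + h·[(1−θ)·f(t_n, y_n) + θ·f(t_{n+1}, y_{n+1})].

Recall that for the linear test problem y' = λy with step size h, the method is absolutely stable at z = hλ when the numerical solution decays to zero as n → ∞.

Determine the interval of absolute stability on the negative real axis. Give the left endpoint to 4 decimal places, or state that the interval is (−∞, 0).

Test eqn y'=λy, z=hλ:
  y_{n+1} = y_n + z·[2/3·y_n + 1/3·y_{n+1}] ⇒ (1 − 1/3z)y_{n+1} = (1 + 2/3z)y_n
  R(z) = (1 + 2/3z)/(1 − 1/3z).

Find x<0 with |R(x)|<1.
x=-0.43: |R|=0.6239
R=−1: 1+2/3x = −1+1/3x ⇒ -1/3x=2 ⇒ x=2/(-1/3)=-6.0000
Confirm numerically:
  x=-5.261: |R|=0.91054 <1
  x=-4.978: |R|=0.87190 <1
  x=-4.887: |R|=0.85888 <1
  x=-3.997: |R|=0.71373 <1
  x=-6.557: |R|=1.05828 >1
  x=-6.470: |R|=1.04963 >1
  x=-6.081: |R|=1.00892 >1
So |R|<1 on (-6.0000, 0).

z∈(-6.0000,0).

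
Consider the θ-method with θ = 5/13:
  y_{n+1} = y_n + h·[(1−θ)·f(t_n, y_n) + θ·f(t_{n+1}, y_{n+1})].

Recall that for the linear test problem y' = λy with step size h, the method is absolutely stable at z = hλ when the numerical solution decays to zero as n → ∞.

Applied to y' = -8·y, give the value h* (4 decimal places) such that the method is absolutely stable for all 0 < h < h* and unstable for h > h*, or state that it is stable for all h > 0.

On y'=λy, z=hλ:
  y_{n+1} = y_n + z·[8/13·y_n + 5/13·y_{n+1}] ⇒ (1 − 5/13z)y_{n+1} = (1 + 8/13z)y_n
  so R(z) = (1 + 8/13z)/(1 − 5/13z).

Find x<0 with |R(x)|<1.
x=-0.43: |R|=0.6310
R=−1: 1+8/13x = −1+5/13x ⇒ -3/13x=2 ⇒ x=2/(-3/13)=-8.6667
Confirm numerically:
  x=-7.033: |R|=0.89825 <1
  x=-5.775: |R|=0.79284 <1
  x=-5.633: |R|=0.77891 <1
  x=-9.223: |R|=1.02823 >1
  x=-8.988: |R|=1.01664 >1
Stable set (-8.6667, 0).

(-8.6667,0); λ=-8 ⇒ h* = (26/3)/8 = 1.0833.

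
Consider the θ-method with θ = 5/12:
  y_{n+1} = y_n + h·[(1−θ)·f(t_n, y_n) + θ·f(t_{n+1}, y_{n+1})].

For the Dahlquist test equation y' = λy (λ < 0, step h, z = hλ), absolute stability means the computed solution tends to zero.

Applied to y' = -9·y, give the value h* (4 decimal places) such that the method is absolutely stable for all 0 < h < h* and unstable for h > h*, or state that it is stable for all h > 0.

Set f=λy, z=hλ:
  y_{n+1} = y_n + z·[7/12·y_n + 5/12·y_{n+1}] ⇒ (1 − 5/12z)y_{n+1} = (1 + 7/12z)y_n
  R(z) = (1 + 7/12z)/(1 − 5/12z).

Find x<0 with |R(x)|<1.
x=-0.83: |R|=0.3833
R=−1: 1+7/12x = −1+5/12x ⇒ -1/6x=2 ⇒ x=2/(-1/6)=-12.0000
Confirm numerically:
  x=-11.608: |R|=0.98881 <1
  x=-8.308: |R|=0.86208 <1
  x=-6.586: |R|=0.75900 <1
  x=-12.481: |R|=1.01293 >1
  x=-12.476: |R|=1.01280 >1
  x=-12.334: |R|=1.00907 >1
So |R|<1 on (-12.0000, 0).

(-12.0000,0); λ=-9 ⇒ h* = (12)/9 = 1.3333.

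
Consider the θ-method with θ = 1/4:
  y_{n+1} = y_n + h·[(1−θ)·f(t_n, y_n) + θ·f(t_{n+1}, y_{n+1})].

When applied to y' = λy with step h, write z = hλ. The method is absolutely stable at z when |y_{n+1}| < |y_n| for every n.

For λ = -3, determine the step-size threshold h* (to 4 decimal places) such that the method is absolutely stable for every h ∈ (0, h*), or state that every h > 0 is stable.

(-4.0000,0); λ=-3 ⇒ h* = (4)/3 = 1.3333.

On y'=λy, z=hλ:
  y_{n+1} = y_n + z·[3/4·y_n + 1/4·y_{n+1}] ⇒ (1 − 1/4z)y_{n+1} = (1 + 3/4z)y_n
  R(z) = (1 + 3/4z)/(1 − 1/4z).

Find x<0 with |R(x)|<1.
x=-1.09: |R|=0.1434
R=−1: 1+3/4x = −1+1/4x ⇒ -1/2x=2 ⇒ x=2/(-1/2)=-4.0000
Confirm numerically:
  x=-3.119: |R|=0.75249 <1
  x=-2.766: |R|=0.63523 <1
  x=-2.282: |R|=0.45304 <1
  x=-4.550: |R|=1.12865 >1
  x=-4.186: |R|=1.04544 >1
So |R|<1 on (-4.0000, 0).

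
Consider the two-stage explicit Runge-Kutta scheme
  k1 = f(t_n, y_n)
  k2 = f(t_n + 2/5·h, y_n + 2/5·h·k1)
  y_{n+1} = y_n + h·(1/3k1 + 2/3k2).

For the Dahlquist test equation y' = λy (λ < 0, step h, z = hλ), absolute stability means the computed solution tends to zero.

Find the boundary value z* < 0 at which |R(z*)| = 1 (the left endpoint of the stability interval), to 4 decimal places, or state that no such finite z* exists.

left endpoint -3.7500.

Set f=λy, z=hλ:
  k1=λy_n ⇒ h·k1=z·y_n;  k2=λ(1+2/5z)y_n ⇒ h·k2=z(1+2/5z)y_n
  y_{n+1}/y_n = 1 + 1/3z + 2/3z(1+2/5z) = 1 + z + 4/15z²
  so R(z) = 1 + z + 4/15z².

Need |R(x)|<1, x<0.
x=-0.64: |R|=0.4692
R=1: x+4/15x²=0 ⇒ x=−15/4=-3.7500; min R=1−1/(4·4/15)=0.0625>−1
Confirm numerically:
  x=-2.836: |R|=0.30877 <1
  x=-2.678: |R|=0.23445 <1
  x=-2.294: |R|=0.10932 <1
  x=-1.789: |R|=0.06447 <1
  x=-4.281: |R|=1.60619 >1
  x=-3.941: |R|=1.20073 >1
Stable set (-3.7500, 0).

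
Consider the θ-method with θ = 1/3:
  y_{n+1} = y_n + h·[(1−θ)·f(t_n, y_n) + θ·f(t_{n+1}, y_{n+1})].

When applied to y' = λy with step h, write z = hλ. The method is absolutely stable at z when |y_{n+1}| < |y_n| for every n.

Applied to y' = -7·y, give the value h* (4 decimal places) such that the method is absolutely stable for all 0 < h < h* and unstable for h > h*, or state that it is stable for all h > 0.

(-6.0000,0); λ=-7 ⇒ h* = (6)/7 = 0.8571.

With y'=λy (z=hλ):
  y_{n+1} = y_n + z·[2/3·y_n + 1/3·y_{n+1}] ⇒ (1 − 1/3z)y_{n+1} = (1 + 2/3z)y_n
  ⇒ R(z) = (1 + 2/3z)/(1 − 1/3z).

Need |R(x)|<1, x<0.
x=-0.62: |R|=0.4862
R=−1: 1+2/3x = −1+1/3x ⇒ -1/3x=2 ⇒ x=2/(-1/3)=-6.0000
Confirm numerically:
  x=-5.473: |R|=0.93780 <1
  x=-5.301: |R|=0.91579 <1
  x=-4.298: |R|=0.76679 <1
  x=-3.974: |R|=0.70949 <1
  x=-6.271: |R|=1.02923 >1
  x=-6.140: |R|=1.01532 >1
  x=-6.090: |R|=1.00990 >1
Stable set (-6.0000, 0).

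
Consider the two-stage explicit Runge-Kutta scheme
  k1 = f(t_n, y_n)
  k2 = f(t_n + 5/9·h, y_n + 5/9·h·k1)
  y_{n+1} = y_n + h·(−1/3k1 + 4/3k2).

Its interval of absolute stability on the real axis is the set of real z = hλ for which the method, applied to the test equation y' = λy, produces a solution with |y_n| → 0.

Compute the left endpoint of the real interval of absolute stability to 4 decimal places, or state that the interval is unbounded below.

Test eqn y'=λy, z=hλ:
  k1=λy_n ⇒ h·k1=z·y_n;  k2=λ(1+5/9z)y_n ⇒ h·k2=z(1+5/9z)y_n
  y_{n+1}/y_n = 1 − 1/3z + 4/3z(1+5/9z) = 1 + z + 20/27z²
  so R(z) = 1 + z + 20/27z².

Boundary: |R(x)|=1, x<0.
x=-1.77: |R|=1.5507
R=1: x+20/27x²=0 ⇒ x=−27/20=-1.3500; min R=1−1/(4·20/27)=0.6625>−1
Confirm numerically:
  x=-1.230: |R|=0.89067 <1
  x=-1.225: |R|=0.88657 <1
  x=-0.691: |R|=0.66269 <1
  x=-1.500: |R|=1.16667 >1
  x=-1.384: |R|=1.03486 >1
So |R|<1 on (-1.3500, 0).

left endpoint -1.3500.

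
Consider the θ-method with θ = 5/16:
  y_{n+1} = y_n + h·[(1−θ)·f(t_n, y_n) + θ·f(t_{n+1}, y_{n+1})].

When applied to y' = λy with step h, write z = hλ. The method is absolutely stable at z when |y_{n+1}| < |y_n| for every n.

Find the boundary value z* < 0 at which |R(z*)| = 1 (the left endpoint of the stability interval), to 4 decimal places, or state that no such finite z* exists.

Test eqn y'=λy, z=hλ:
  y_{n+1} = y_n + z·[11/16·y_n + 5/16·y_{n+1}] ⇒ (1 − 5/16z)y_{n+1} = (1 + 11/16z)y_n
  ⇒ R(z) = (1 + 11/16z)/(1 − 5/16z).

Boundary: |R(x)|=1, x<0.
x=-1.33: |R|=0.0605
R=−1: 1+11/16x = −1+5/16x ⇒ -3/8x=2 ⇒ x=2/(-3/8)=-5.3333
Confirm numerically:
  x=-3.841: |R|=0.74566 <1
  x=-3.662: |R|=0.70772 <1
  x=-3.588: |R|=0.69146 <1
  x=-5.680: |R|=1.04685 >1
  x=-5.611: |R|=1.03782 >1
  x=-5.555: |R|=1.03038 >1
So |R|<1 on (-5.3333, 0).

z* = -5.3333.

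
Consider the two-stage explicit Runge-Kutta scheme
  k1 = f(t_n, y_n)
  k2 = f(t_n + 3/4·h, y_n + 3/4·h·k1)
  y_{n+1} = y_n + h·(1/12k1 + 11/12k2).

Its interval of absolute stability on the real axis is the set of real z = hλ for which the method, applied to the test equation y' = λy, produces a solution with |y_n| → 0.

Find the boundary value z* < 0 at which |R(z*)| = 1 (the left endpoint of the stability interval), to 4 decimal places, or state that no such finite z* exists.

z* = -1.4545.

With y'=λy (z=hλ):
  k1=λy_n ⇒ h·k1=z·y_n;  k2=λ(1+3/4z)y_n ⇒ h·k2=z(1+3/4z)y_n
  y_{n+1}/y_n = 1 + 1/12z + 11/12z(1+3/4z) = 1 + z + 11/16z²
  Hence R(z) = 1 + z + 11/16z².

Need |R(x)|<1, x<0.
x=-1.19: |R|=0.7836
R=1: x+11/16x²=0 ⇒ x=−16/11=-1.4545; min R=1−1/(4·11/16)=0.6364>−1
Confirm numerically:
  x=-1.340: |R|=0.89448 <1
  x=-1.317: |R|=0.87546 <1
  x=-0.862: |R|=0.64884 <1
  x=-0.636: |R|=0.64209 <1
  x=-2.020: |R|=1.78527 >1
  x=-1.510: |R|=1.05757 >1
Stable set (-1.4545, 0).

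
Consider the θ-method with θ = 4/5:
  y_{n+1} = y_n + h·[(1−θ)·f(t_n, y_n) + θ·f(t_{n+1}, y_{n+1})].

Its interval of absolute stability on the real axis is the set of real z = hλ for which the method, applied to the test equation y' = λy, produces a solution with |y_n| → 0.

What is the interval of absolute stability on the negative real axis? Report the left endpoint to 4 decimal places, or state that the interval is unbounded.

Test eqn y'=λy, z=hλ:
  y_{n+1} = y_n + z·[1/5·y_n + 4/5·y_{n+1}] ⇒ (1 − 4/5z)y_{n+1} = (1 + 1/5z)y_n
  so R(z) = (1 + 1/5z)/(1 − 4/5z).

Need |R(x)|<1, x<0.
x=-0.48: |R|=0.6532
x=-2: |R|=0.2308
x=-10: |R|=0.1111
x=-100: |R|=0.2346
θ=4/5≥1/2 ⇒ |1+1/5x|<|1−4/5x| ∀x<0 ⇒ interval (−∞,0).

unbounded; (−∞, 0).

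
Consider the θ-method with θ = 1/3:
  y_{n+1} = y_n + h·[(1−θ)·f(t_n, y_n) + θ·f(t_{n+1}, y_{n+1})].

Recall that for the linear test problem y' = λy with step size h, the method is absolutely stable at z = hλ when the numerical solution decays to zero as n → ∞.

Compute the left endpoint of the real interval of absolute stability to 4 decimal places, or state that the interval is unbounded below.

z* = -6.0000.

With y'=λy (z=hλ):
  y_{n+1} = y_n + z·[2/3·y_n + 1/3·y_{n+1}] ⇒ (1 − 1/3z)y_{n+1} = (1 + 2/3z)y_n
  so R(z) = (1 + 2/3z)/(1 − 1/3z).

Solve |R(x)|<1 on ℝ⁻.
x=-0.56: |R|=0.5281
R=−1: 1+2/3x = −1+1/3x ⇒ -1/3x=2 ⇒ x=2/(-1/3)=-6.0000
Confirm numerically:
  x=-4.775: |R|=0.84244 <1
  x=-3.611: |R|=0.63863 <1
  x=-2.827: |R|=0.45547 <1
  x=-2.588: |R|=0.38941 <1
  x=-6.313: |R|=1.03361 >1
  x=-6.045: |R|=1.00498 >1
Interval (-6.0000, 0).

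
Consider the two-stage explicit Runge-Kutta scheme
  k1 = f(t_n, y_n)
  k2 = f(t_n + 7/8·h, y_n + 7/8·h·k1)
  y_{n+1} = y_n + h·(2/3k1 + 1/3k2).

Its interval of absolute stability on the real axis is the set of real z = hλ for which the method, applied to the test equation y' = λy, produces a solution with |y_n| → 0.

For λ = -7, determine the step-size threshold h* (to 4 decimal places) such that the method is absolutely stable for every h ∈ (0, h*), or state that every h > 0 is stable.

(-3.4286,0); λ=-7 ⇒ h* = (24/7)/7 = 0.4898.

Set f=λy, z=hλ:
  k1=λy_n ⇒ h·k1=z·y_n;  k2=λ(1+7/8z)y_n ⇒ h·k2=z(1+7/8z)y_n
  y_{n+1}/y_n = 1 + 2/3z + 1/3z(1+7/8z) = 1 + z + 7/24z²
  ⇒ R(z) = 1 + z + 7/24z².

Need |R(x)|<1, x<0.
x=-1.57: |R|=0.1489
R=1: x+7/24x²=0 ⇒ x=−24/7=-3.4286; min R=1−1/(4·7/24)=0.1429>−1
Confirm numerically:
  x=-3.261: |R|=0.84062 <1
  x=-3.109: |R|=0.71022 <1
  x=-2.170: |R|=0.20343 <1
  x=-2.113: |R|=0.18922 <1
  x=-3.733: |R|=1.33146 >1
  x=-3.579: |R|=1.15703 >1
Stable set (-3.4286, 0).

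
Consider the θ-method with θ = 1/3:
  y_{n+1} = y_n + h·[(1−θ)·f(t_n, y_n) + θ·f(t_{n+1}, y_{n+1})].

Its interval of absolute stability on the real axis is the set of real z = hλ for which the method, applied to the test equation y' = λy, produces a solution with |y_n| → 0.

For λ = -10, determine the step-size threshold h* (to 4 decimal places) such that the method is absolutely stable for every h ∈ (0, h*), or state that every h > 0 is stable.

(-6.0000,0); λ=-10 ⇒ h* = (6)/10 = 0.6000.

On y'=λy, z=hλ:
  y_{n+1} = y_n + z·[2/3·y_n + 1/3·y_{n+1}] ⇒ (1 − 1/3z)y_{n+1} = (1 + 2/3z)y_n
  Hence R(z) = (1 + 2/3z)/(1 − 1/3z).

Solve |R(x)|<1 on ℝ⁻.
x=-0.92: |R|=0.2959
R=−1: 1+2/3x = −1+1/3x ⇒ -1/3x=2 ⇒ x=2/(-1/3)=-6.0000
Confirm numerically:
  x=-4.593: |R|=0.81470 <1
  x=-4.006: |R|=0.71539 <1
  x=-3.275: |R|=0.56574 <1
  x=-6.459: |R|=1.04853 >1
  x=-6.458: |R|=1.04842 >1
Interval (-6.0000, 0).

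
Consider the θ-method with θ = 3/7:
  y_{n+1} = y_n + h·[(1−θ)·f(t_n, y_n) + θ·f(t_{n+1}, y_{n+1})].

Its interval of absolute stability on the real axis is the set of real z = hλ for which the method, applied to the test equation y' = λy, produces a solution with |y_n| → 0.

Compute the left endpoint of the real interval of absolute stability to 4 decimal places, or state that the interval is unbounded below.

left endpoint -14.0000.

Set f=λy, z=hλ:
  y_{n+1} = y_n + z·[4/7·y_n + 3/7·y_{n+1}] ⇒ (1 − 3/7z)y_{n+1} = (1 + 4/7z)y_n
  ⇒ R(z) = (1 + 4/7z)/(1 − 3/7z).

Find x<0 with |R(x)|<1.
x=-1.06: |R|=0.2711
R=−1: 1+4/7x = −1+3/7x ⇒ -1/7x=2 ⇒ x=2/(-1/7)=-14.0000
Confirm numerically:
  x=-6.222: |R|=0.69695 <1
  x=-5.735: |R|=0.65854 <1
  x=-5.684: |R|=0.65425 <1
  x=-14.141: |R|=1.00285 >1
  x=-14.107: |R|=1.00217 >1
Stable set (-14.0000, 0).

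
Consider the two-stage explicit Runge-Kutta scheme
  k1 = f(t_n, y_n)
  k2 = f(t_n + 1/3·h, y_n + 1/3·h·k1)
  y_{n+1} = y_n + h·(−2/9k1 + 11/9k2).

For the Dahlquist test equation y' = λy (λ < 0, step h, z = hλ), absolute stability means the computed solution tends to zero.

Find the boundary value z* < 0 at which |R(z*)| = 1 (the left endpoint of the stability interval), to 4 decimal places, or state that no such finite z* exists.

Set f=λy, z=hλ:
  k1=λy_n ⇒ h·k1=z·y_n;  k2=λ(1+1/3z)y_n ⇒ h·k2=z(1+1/3z)y_n
  y_{n+1}/y_n = 1 − 2/9z + 11/9z(1+1/3z) = 1 + z + 11/27z²
  R(z) = 1 + z + 11/27z².

Boundary: |R(x)|=1, x<0.
x=-0.92: |R|=0.4248
R=1: x+11/27x²=0 ⇒ x=−27/11=-2.4545; min R=1−1/(4·11/27)=0.3864>−1
Confirm numerically:
  x=-2.333: |R|=0.88447 <1
  x=-1.555: |R|=0.43012 <1
  x=-1.517: |R|=0.42056 <1
  x=-1.156: |R|=0.38843 <1
  x=-3.041: |R|=1.72657 >1
  x=-2.958: |R|=1.60672 >1
  x=-2.857: |R|=1.46844 >1
Interval (-2.4545, 0).

left endpoint -2.4545.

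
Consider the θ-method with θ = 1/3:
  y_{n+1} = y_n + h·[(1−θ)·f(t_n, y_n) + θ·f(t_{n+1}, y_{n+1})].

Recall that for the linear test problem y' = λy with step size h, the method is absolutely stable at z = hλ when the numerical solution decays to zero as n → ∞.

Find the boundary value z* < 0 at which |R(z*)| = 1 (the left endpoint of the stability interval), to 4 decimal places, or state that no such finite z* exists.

Set f=λy, z=hλ:
  y_{n+1} = y_n + z·[2/3·y_n + 1/3·y_{n+1}] ⇒ (1 − 1/3z)y_{n+1} = (1 + 2/3z)y_n
  Hence R(z) = (1 + 2/3z)/(1 − 1/3z).

Solve |R(x)|<1 on ℝ⁻.
x=-0.38: |R|=0.6627
R=−1: 1+2/3x = −1+1/3x ⇒ -1/3x=2 ⇒ x=2/(-1/3)=-6.0000
Confirm numerically:
  x=-4.935: |R|=0.86578 <1
  x=-4.379: |R|=0.78032 <1
  x=-3.118: |R|=0.52893 <1
  x=-6.429: |R|=1.04550 >1
  x=-6.153: |R|=1.01672 >1
  x=-6.058: |R|=1.00640 >1
So |R|<1 on (-6.0000, 0).

z* = -6.0000.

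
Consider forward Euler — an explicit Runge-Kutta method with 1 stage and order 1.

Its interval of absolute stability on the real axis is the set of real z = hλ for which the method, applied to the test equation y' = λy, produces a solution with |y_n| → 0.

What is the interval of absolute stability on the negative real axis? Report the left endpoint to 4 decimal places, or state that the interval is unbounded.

z∈(-2.0000,0).

Test eqn y'=λy, z=hλ:
  order 1, 1-stage ⇒ R(z)=1+z
  (e.g. R(-1.53)=-0.53000, |R|=0.53000)

Boundary: |R(x)|=1, x<0.
x=-1.53: |R|=0.5300
|R(-1.97)|=0.9700 |R(-1.92)|=0.9200 |R(-0.75)|=0.2500
Bisect:
  x_lo=-2.8861 |R|=1.8861  x_hi=-0.0939 |R|=0.9061
  mid=-1.48999 |R|=0.48999 →hi
  mid=-2.18804 |R|=1.18804 →lo
  mid=-1.83901 |R|=0.83901 →hi
  mid=-2.01353 |R|=1.01353 →lo
  mid=-1.92627 |R|=0.92627 →hi
  mid=-1.96990 |R|=0.96990 →hi
  mid=-1.99171 |R|=0.99171 →hi
  ...
  [-2.00006,-1.99989] ⇒ x*=-2.0000
Interval (-2.0000, 0).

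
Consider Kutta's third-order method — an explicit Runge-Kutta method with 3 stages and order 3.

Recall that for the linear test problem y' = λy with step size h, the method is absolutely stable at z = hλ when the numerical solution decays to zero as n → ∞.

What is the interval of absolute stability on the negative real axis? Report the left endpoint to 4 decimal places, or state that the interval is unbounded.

(-2.5127, 0).

Set f=λy, z=hλ:
  order 3, 3-stage ⇒ R(z)=1+z+z^2/2+z^3/6
  (e.g. R(-0.65)=0.51548, |R|=0.51548)

Find x<0 with |R(x)|<1.
x=-0.65: |R|=0.5155
|R(-2.89)|=1.7369 |R(-1.02)|=0.3233 |R(-0.94)|=0.3634
Bisect:
  x_lo=-3.0288 |R|=2.0729  x_hi=-0.0961 |R|=0.9084
  mid=-1.56245 |R|=0.02246 →hi
  mid=-2.29564 |R|=0.67698 →hi
  mid=-2.66224 |R|=1.26325 →lo
  mid=-2.47894 |R|=0.94527 →hi
  mid=-2.57059 |R|=1.09767 →lo
  mid=-2.52476 |R|=1.01987 →lo
  mid=-2.50185 |R|=0.98218 →hi
  mid=-2.51331 |R|=1.00092 →lo
  mid=-2.50758 |R|=0.99152 →hi
  ...
  [-2.51277,-2.51259] ⇒ x*=-2.5127
So |R|<1 on (-2.5127, 0).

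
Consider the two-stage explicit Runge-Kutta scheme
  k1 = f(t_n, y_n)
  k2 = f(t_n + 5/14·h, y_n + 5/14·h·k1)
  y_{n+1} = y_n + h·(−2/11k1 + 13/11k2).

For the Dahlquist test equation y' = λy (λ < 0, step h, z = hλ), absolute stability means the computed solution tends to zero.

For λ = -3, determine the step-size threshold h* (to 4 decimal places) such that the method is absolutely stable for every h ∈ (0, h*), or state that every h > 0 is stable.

(-2.3692,0); λ=-3 ⇒ h* = (154/65)/3 = 0.7897.

With y'=λy (z=hλ):
  k1=λy_n ⇒ h·k1=z·y_n;  k2=λ(1+5/14z)y_n ⇒ h·k2=z(1+5/14z)y_n
  y_{n+1}/y_n = 1 − 2/11z + 13/11z(1+5/14z) = 1 + z + 65/154z²
  ⇒ R(z) = 1 + z + 65/154z².

Boundary: |R(x)|=1, x<0.
x=-0.54: |R|=0.5831
R=1: x+65/154x²=0 ⇒ x=−154/65=-2.3692; min R=1−1/(4·65/154)=0.4077>−1
Confirm numerically:
  x=-2.244: |R|=0.88139 <1
  x=-1.999: |R|=0.68762 <1
  x=-1.896: |R|=0.62129 <1
  x=-1.473: |R|=0.44279 <1
  x=-2.927: |R|=1.68908 >1
  x=-2.818: |R|=1.53377 >1
  x=-2.404: |R|=1.03528 >1
Stable set (-2.3692, 0).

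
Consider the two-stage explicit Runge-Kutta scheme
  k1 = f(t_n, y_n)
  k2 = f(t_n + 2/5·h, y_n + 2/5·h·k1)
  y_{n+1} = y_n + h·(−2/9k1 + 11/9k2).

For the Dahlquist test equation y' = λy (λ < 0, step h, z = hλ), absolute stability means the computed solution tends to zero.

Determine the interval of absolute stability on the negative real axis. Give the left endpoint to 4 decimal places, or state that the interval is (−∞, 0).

On y'=λy, z=hλ:
  k1=λy_n ⇒ h·k1=z·y_n;  k2=λ(1+2/5z)y_n ⇒ h·k2=z(1+2/5z)y_n
  y_{n+1}/y_n = 1 − 2/9z + 11/9z(1+2/5z) = 1 + z + 22/45z²
  Hence R(z) = 1 + z + 22/45z².

Solve |R(x)|<1 on ℝ⁻.
x=-1.19: |R|=0.5023
R=1: x+22/45x²=0 ⇒ x=−45/22=-2.0455; min R=1−1/(4·22/45)=0.4886>−1
Confirm numerically:
  x=-1.626: |R|=0.66656 <1
  x=-1.297: |R|=0.52541 <1
  x=-1.123: |R|=0.49355 <1
  x=-2.643: |R|=1.77211 >1
  x=-2.630: |R|=1.75160 >1
  x=-2.107: |R|=1.06340 >1
Interval (-2.0455, 0).

(-2.0455, 0).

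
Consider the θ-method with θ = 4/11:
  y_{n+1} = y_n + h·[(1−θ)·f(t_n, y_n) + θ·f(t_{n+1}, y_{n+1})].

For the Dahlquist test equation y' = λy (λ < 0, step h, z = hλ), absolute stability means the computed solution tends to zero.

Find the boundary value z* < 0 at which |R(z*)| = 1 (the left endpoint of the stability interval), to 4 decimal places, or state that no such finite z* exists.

On y'=λy, z=hλ:
  y_{n+1} = y_n + z·[7/11·y_n + 4/11·y_{n+1}] ⇒ (1 − 4/11z)y_{n+1} = (1 + 7/11z)y_n
  Hence R(z) = (1 + 7/11z)/(1 − 4/11z).

Boundary: |R(x)|=1, x<0.
x=-1.05: |R|=0.2401
R=−1: 1+7/11x = −1+4/11x ⇒ -3/11x=2 ⇒ x=2/(-3/11)=-7.3333
Confirm numerically:
  x=-5.676: |R|=0.85248 <1
  x=-5.574: |R|=0.84148 <1
  x=-5.482: |R|=0.83133 <1
  x=-7.867: |R|=1.03770 >1
  x=-7.504: |R|=1.01248 >1
  x=-7.466: |R|=1.00974 >1
Interval (-7.3333, 0).

left endpoint -7.3333.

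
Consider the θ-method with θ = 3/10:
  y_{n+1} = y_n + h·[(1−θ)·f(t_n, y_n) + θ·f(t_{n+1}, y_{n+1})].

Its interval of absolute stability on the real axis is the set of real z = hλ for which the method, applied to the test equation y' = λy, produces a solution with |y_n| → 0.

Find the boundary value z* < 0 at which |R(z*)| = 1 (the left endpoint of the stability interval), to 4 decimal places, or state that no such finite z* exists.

z* = -5.0000.

Test eqn y'=λy, z=hλ:
  y_{n+1} = y_n + z·[7/10·y_n + 3/10·y_{n+1}] ⇒ (1 − 3/10z)y_{n+1} = (1 + 7/10z)y_n
  Hence R(z) = (1 + 7/10z)/(1 − 3/10z).

Find x<0 with |R(x)|<1.
x=-1.01: |R|=0.2249
R=−1: 1+7/10x = −1+3/10x ⇒ -2/5x=2 ⇒ x=2/(-2/5)=-5.0000
Confirm numerically:
  x=-4.665: |R|=0.94416 <1
  x=-3.647: |R|=0.74156 <1
  x=-2.260: |R|=0.34684 <1
  x=-5.573: |R|=1.08578 >1
  x=-5.241: |R|=1.03748 >1
  x=-5.219: |R|=1.03414 >1
So |R|<1 on (-5.0000, 0).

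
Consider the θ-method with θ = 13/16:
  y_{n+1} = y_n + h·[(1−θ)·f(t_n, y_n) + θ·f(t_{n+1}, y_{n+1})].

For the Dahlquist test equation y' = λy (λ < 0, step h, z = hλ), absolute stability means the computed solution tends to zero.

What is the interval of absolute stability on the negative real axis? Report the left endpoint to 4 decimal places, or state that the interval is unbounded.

With y'=λy (z=hλ):
  y_{n+1} = y_n + z·[3/16·y_n + 13/16·y_{n+1}] ⇒ (1 − 13/16z)y_{n+1} = (1 + 3/16z)y_n
  ⇒ R(z) = (1 + 3/16z)/(1 − 13/16z).

Need |R(x)|<1, x<0.
x=-1.66: |R|=0.2932
x=-2: |R|=0.2381
x=-10: |R|=0.0959
x=-100: |R|=0.2158
θ=13/16≥1/2 ⇒ |1+3/16x|<|1−13/16x| ∀x<0 ⇒ interval (−∞,0).

unbounded; (−∞, 0).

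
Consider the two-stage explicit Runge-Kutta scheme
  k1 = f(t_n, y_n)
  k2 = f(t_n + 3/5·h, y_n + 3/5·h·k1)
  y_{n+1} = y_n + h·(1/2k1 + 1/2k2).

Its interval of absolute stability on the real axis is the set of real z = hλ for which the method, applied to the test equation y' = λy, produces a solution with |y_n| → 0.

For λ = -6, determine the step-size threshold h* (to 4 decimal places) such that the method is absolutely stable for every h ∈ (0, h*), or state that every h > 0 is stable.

On y'=λy, z=hλ:
  k1=λy_n ⇒ h·k1=z·y_n;  k2=λ(1+3/5z)y_n ⇒ h·k2=z(1+3/5z)y_n
  y_{n+1}/y_n = 1 + 1/2z + 1/2z(1+3/5z) = 1 + z + 3/10z²
  Hence R(z) = 1 + z + 3/10z².

Need |R(x)|<1, x<0.
x=-1.71: |R|=0.1672
R=1: x+3/10x²=0 ⇒ x=−10/3=-3.3333; min R=1−1/(4·3/10)=0.1667>−1
Confirm numerically:
  x=-2.375: |R|=0.31719 <1
  x=-1.887: |R|=0.18123 <1
  x=-1.863: |R|=0.17823 <1
  x=-3.883: |R|=1.64031 >1
  x=-3.415: |R|=1.08367 >1
Stable set (-3.3333, 0).

(-3.3333,0); λ=-6 ⇒ h* = (10/3)/6 = 0.5556.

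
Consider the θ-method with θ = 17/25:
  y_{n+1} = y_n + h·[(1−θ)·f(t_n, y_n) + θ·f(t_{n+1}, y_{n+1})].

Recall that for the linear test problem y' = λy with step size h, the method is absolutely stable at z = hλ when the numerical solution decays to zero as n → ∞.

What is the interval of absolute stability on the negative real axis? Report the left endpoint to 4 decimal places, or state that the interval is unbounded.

On y'=λy, z=hλ:
  y_{n+1} = y_n + z·[8/25·y_n + 17/25·y_{n+1}] ⇒ (1 − 17/25z)y_{n+1} = (1 + 8/25z)y_n
  R(z) = (1 + 8/25z)/(1 − 17/25z).

Find x<0 with |R(x)|<1.
x=-1.27: |R|=0.3185
x=-2: |R|=0.1525
x=-10: |R|=0.2821
x=-100: |R|=0.4493
θ=17/25≥1/2 ⇒ |1+8/25x|<|1−17/25x| ∀x<0 ⇒ unbounded interval.

(−∞, 0) — no finite endpoint.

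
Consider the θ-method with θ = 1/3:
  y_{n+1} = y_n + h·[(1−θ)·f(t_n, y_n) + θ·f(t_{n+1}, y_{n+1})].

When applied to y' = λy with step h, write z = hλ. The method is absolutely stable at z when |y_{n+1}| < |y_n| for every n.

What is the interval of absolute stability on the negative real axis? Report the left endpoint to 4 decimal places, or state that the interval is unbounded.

Test eqn y'=λy, z=hλ:
  y_{n+1} = y_n + z·[2/3·y_n + 1/3·y_{n+1}] ⇒ (1 − 1/3z)y_{n+1} = (1 + 2/3z)y_n
  R(z) = (1 + 2/3z)/(1 − 1/3z).

Need |R(x)|<1, x<0.
x=-1.26: |R|=0.1127
R=−1: 1+2/3x = −1+1/3x ⇒ -1/3x=2 ⇒ x=2/(-1/3)=-6.0000
Confirm numerically:
  x=-4.282: |R|=0.76408 <1
  x=-3.315: |R|=0.57482 <1
  x=-3.053: |R|=0.51313 <1
  x=-6.423: |R|=1.04489 >1
  x=-6.321: |R|=1.03444 >1
  x=-6.197: |R|=1.02142 >1
Interval (-6.0000, 0).

z∈(-6.0000,0).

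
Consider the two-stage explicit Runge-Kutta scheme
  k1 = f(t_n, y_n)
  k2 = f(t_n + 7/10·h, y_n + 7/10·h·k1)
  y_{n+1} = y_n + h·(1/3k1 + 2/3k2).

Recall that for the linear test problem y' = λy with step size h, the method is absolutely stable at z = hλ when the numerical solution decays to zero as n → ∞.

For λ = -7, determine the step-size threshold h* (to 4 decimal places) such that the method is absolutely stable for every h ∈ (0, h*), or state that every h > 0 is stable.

(-2.1429,0); λ=-7 ⇒ h* = (15/7)/7 = 0.3061.

Set f=λy, z=hλ:
  k1=λy_n ⇒ h·k1=z·y_n;  k2=λ(1+7/10z)y_n ⇒ h·k2=z(1+7/10z)y_n
  y_{n+1}/y_n = 1 + 1/3z + 2/3z(1+7/10z) = 1 + z + 7/15z²
  Hence R(z) = 1 + z + 7/15z².

Need |R(x)|<1, x<0.
x=-0.44: |R|=0.6503
R=1: x+7/15x²=0 ⇒ x=−15/7=-2.1429; min R=1−1/(4·7/15)=0.4643>−1
Confirm numerically:
  x=-1.738: |R|=0.67163 <1
  x=-1.680: |R|=0.63712 <1
  x=-1.376: |R|=0.50758 <1
  x=-2.710: |R|=1.71725 >1
  x=-2.607: |R|=1.56468 >1
Interval (-2.1429, 0).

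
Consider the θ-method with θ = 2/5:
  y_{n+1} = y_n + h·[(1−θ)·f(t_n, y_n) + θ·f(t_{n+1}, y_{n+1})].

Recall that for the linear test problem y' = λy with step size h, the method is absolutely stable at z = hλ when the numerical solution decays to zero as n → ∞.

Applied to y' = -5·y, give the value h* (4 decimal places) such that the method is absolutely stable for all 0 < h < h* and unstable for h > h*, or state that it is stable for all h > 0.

Set f=λy, z=hλ:
  y_{n+1} = y_n + z·[3/5·y_n + 2/5·y_{n+1}] ⇒ (1 − 2/5z)y_{n+1} = (1 + 3/5z)y_n
  so R(z) = (1 + 3/5z)/(1 − 2/5z).

Find x<0 with |R(x)|<1.
x=-1.64: |R|=0.0097
R=−1: 1+3/5x = −1+2/5x ⇒ -1/5x=2 ⇒ x=2/(-1/5)=-10.0000
Confirm numerically:
  x=-9.813: |R|=0.99241 <1
  x=-9.694: |R|=0.98745 <1
  x=-8.903: |R|=0.95190 <1
  x=-7.850: |R|=0.89614 <1
  x=-10.474: |R|=1.01827 >1
  x=-10.132: |R|=1.00522 >1
  x=-10.117: |R|=1.00464 >1
Stable set (-10.0000, 0).

(-10.0000,0); λ=-5 ⇒ h* = (10)/5 = 2.0000.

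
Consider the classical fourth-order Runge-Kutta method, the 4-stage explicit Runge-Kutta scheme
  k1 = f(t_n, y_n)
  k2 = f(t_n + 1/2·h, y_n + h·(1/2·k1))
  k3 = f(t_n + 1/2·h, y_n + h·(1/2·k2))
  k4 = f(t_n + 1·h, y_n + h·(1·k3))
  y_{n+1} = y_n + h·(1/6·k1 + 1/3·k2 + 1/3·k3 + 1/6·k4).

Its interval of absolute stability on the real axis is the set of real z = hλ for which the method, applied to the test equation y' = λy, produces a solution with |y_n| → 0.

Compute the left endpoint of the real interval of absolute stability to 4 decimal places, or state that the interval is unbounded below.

left endpoint -2.7853.

On y'=λy, z=hλ:
  order 4, 4-stage ⇒ R(z)=1+z+z^2/2+z^3/6+z^4/24
  (e.g. R(-0.62)=0.53864, |R|=0.53864)

Need |R(x)|<1, x<0.
x=-0.62: |R|=0.5386
|R(-1.67)|=0.2723 |R(-1.62)|=0.2706 |R(-0.75)|=0.4741
Bisect:
  x_lo=-3.4966 |R|=2.7198  x_hi=-0.2947 |R|=0.7447
  mid=-1.89567 |R|=0.30381 →hi
  mid=-2.69613 |R|=0.87368 →hi
  mid=-3.09636 |R|=1.57963 →lo
  mid=-2.89625 |R|=1.18058 →lo
  mid=-2.79619 |R|=1.01655 →lo
  mid=-2.74616 |R|=0.94258 →hi
  mid=-2.77117 |R|=0.97892 →hi
  ...
  [-2.78544,-2.78524] ⇒ x*=-2.7853
So |R|<1 on (-2.7853, 0).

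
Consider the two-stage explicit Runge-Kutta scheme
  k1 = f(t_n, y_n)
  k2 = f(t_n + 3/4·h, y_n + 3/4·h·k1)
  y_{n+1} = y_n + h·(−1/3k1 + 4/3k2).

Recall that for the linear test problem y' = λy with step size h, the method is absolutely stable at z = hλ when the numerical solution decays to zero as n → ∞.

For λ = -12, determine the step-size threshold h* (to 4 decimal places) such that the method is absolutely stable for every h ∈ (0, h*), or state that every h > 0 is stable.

With y'=λy (z=hλ):
  k1=λy_n ⇒ h·k1=z·y_n;  k2=λ(1+3/4z)y_n ⇒ h·k2=z(1+3/4z)y_n
  y_{n+1}/y_n = 1 − 1/3z + 4/3z(1+3/4z) = 1 + z + z²
  ⇒ R(z) = 1 + z + z².

Boundary: |R(x)|=1, x<0.
x=-1.54: |R|=1.8316
R=1: x+1x²=0 ⇒ x=−1=-1.0000; min R=1−1/(4·1)=0.7500>−1
Confirm numerically:
  x=-0.922: |R|=0.92808 <1
  x=-0.875: |R|=0.89062 <1
  x=-0.820: |R|=0.85240 <1
  x=-1.507: |R|=1.76405 >1
  x=-1.319: |R|=1.42076 >1
  x=-1.043: |R|=1.04485 >1
Stable set (-1.0000, 0).

(-1.0000,0); λ=-12 ⇒ h* = (1)/12 = 0.0833.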